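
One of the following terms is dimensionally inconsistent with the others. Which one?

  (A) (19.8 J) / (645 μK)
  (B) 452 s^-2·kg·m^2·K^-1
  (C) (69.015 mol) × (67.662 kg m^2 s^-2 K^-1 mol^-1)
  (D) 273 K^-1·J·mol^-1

Reduce each to base SI dimensions:
  (A) [kg·m²·s⁻²] / [K] = kg·m²·s⁻²·K⁻¹
  (B) kg·m²·s⁻²·K⁻¹
  (C) [mol] · [kg·m²·s⁻²·K⁻¹·mol⁻¹] = kg·m²·s⁻²·K⁻¹
  (D) J·mol⁻¹·K⁻¹ = N·m·mol⁻¹·K⁻¹ = kg·m²·s⁻²·K⁻¹·mol⁻¹
All reduce to kg·m²·s⁻²·K⁻¹ except (D), which is kg·m²·s⁻²·K⁻¹·mol⁻¹.

(D)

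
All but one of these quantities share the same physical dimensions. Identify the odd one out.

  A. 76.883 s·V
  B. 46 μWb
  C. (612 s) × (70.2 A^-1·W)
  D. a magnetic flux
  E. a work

Work out the base dimensions of each:
  A. V·s = J·C⁻¹·s = kg·m²·s⁻²·A⁻¹
  B. Wb = V·s = kg·m²·s⁻²·A⁻¹
  C. [s] · [kg·m²·s⁻³·A⁻¹] = kg·m²·s⁻²·A⁻¹
  D. [magnetic flux] = kg·m²·s⁻²·A⁻¹
  E. [work] = kg·m²·s⁻²
All reduce to kg·m²·s⁻²·A⁻¹ except E., which is kg·m²·s⁻².

E.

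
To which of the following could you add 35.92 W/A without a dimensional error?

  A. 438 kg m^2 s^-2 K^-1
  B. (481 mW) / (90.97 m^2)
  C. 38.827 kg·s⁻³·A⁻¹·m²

C.

Reference: W·A⁻¹ = J·s⁻¹·A⁻¹ = kg·m²·s⁻³·A⁻¹.
Each option:
  A. kg·m²·s⁻²·K⁻¹
  B. [kg·m²·s⁻³] / [m²] = kg·s⁻³
  C. kg·m²·s⁻³·A⁻¹  ← same
Only C. matches kg·m²·s⁻³·A⁻¹.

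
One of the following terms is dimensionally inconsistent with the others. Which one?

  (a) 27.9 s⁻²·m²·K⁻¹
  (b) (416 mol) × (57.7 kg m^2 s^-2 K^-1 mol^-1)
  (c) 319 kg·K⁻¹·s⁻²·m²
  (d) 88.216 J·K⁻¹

Expand each in SI base units:
  (a) m²·s⁻²·K⁻¹
  (b) [mol] · [kg·m²·s⁻²·K⁻¹·mol⁻¹] = kg·m²·s⁻²·K⁻¹
  (c) kg·m²·s⁻²·K⁻¹
  (d) J·K⁻¹ = N·m·K⁻¹ = kg·m²·s⁻²·K⁻¹
All reduce to kg·m²·s⁻²·K⁻¹ except (a), which is m²·s⁻²·K⁻¹.

(a)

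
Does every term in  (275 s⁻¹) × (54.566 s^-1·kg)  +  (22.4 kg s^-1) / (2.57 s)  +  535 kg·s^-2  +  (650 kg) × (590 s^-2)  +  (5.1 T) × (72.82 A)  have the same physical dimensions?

In SI base units:
  (275 s⁻¹) × (54.566 s^-1·kg):  [s⁻¹] · [kg·s⁻¹] = kg·s⁻²
  (22.4 kg s^-1) / (2.57 s):  [kg·s⁻¹] / [s] = kg·s⁻²
  535 kg·s^-2:  kg·s⁻²
  (650 kg) × (590 s^-2):  [kg] · [s⁻²] = kg·s⁻²
  (5.1 T) × (72.82 A):  [kg·s⁻²·A⁻¹] · [A] = kg·s⁻²
Every term reduces to kg·s⁻².

Yes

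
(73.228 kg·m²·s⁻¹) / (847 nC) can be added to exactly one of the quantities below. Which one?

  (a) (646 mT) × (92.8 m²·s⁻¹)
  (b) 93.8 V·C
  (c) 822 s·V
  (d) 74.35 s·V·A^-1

(c)

Reference: [kg·m²·s⁻¹] / [s·A] = kg·m²·s⁻²·A⁻¹.
Each option:
  (a) [kg·s⁻²·A⁻¹] · [m²·s⁻¹] = kg·m²·s⁻³·A⁻¹
  (b) C·V = s·A·J·C⁻¹ = kg·m²·s⁻²
  (c) V·s = J·C⁻¹·s = kg·m²·s⁻²·A⁻¹  ← same
  (d) V·s·A⁻¹ = J·C⁻¹·s·A⁻¹ = kg·m²·s⁻²·A⁻²
Only (c) matches kg·m²·s⁻²·A⁻¹.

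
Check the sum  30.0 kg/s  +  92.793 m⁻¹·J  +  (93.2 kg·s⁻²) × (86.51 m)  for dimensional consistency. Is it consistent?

No

In SI base units:
  30.0 kg/s:  kg·s⁻¹
  92.793 m⁻¹·J:  J·m⁻¹ = N·m·m⁻¹ = kg·m·s⁻²
  (93.2 kg·s⁻²) × (86.51 m):  [kg·s⁻²] · [m] = kg·m·s⁻²
The terms do not share a single dimension (kg·m·s⁻² vs kg·s⁻¹).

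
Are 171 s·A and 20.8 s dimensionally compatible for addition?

No

Expand each in SI base units:
  171 s·A:  A·s = s·A
  20.8 s:  s
s·A ≠ s, so they cannot be added.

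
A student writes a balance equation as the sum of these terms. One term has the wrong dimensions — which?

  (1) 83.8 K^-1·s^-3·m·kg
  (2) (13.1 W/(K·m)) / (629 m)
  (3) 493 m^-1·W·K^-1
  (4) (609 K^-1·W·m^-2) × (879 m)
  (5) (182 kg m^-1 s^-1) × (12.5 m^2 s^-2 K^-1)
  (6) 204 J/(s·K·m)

Reduce each to base SI dimensions:
  (1) kg·m·s⁻³·K⁻¹
  (2) [kg·m·s⁻³·K⁻¹] / [m] = kg·s⁻³·K⁻¹
  (3) W·m⁻¹·K⁻¹ = J·s⁻¹·m⁻¹·K⁻¹ = kg·m·s⁻³·K⁻¹
  (4) [kg·s⁻³·K⁻¹] · [m] = kg·m·s⁻³·K⁻¹
  (5) [kg·m⁻¹·s⁻¹] · [m²·s⁻²·K⁻¹] = kg·m·s⁻³·K⁻¹
  (6) J·s⁻¹·m⁻¹·K⁻¹ = N·m·s⁻¹·m⁻¹·K⁻¹ = kg·m·s⁻³·K⁻¹
All reduce to kg·m·s⁻³·K⁻¹ except (2), which is kg·s⁻³·K⁻¹.

(2)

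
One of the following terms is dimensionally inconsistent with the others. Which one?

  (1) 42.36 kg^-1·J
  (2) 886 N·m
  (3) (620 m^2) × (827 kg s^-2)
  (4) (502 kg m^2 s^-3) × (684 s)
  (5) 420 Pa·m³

(1)

Work out the base dimensions of each:
  (1) J·kg⁻¹ = N·m·kg⁻¹ = m²·s⁻²
  (2) N·m = kg·m·s⁻²·m = kg·m²·s⁻²
  (3) [m²] · [kg·s⁻²] = kg·m²·s⁻²
  (4) [kg·m²·s⁻³] · [s] = kg·m²·s⁻²
  (5) Pa·m³ = N·m⁻²·m³ = kg·m²·s⁻²
All reduce to kg·m²·s⁻² except (1), which is m²·s⁻².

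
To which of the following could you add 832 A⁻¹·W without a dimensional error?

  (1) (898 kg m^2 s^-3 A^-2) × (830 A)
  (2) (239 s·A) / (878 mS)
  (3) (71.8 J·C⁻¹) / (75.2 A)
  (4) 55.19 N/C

Reference: W·A⁻¹ = J·s⁻¹·A⁻¹ = kg·m²·s⁻³·A⁻¹.
Each option:
  (1) [kg·m²·s⁻³·A⁻²] · [A] = kg·m²·s⁻³·A⁻¹  ← same
  (2) [s·A] / [kg⁻¹·m⁻²·s³·A²] = kg·m²·s⁻²·A⁻¹
  (3) [kg·m²·s⁻³·A⁻¹] / [A] = kg·m²·s⁻³·A⁻²
  (4) N·C⁻¹ = kg·m·s⁻²·(s·A)⁻¹ = kg·m·s⁻³·A⁻¹
Only (1) matches kg·m²·s⁻³·A⁻¹.

(1)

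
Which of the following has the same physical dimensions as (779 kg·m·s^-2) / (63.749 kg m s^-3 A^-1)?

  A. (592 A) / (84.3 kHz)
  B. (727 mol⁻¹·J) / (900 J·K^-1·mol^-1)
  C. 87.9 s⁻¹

A.

Reference: [kg·m·s⁻²] / [kg·m·s⁻³·A⁻¹] = s·A.
Each option:
  A. [A] / [s⁻¹] = s·A  ← same
  B. [kg·m²·s⁻²·mol⁻¹] / [kg·m²·s⁻²·K⁻¹·mol⁻¹] = K
  C. s⁻¹
Only A. matches s·A.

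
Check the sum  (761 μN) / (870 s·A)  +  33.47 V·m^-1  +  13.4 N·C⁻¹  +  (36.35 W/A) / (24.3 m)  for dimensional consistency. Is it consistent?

Reduce each to base SI dimensions:
  (761 μN) / (870 s·A):  [kg·m·s⁻²] / [s·A] = kg·m·s⁻³·A⁻¹
  33.47 V·m^-1:  V·m⁻¹ = J·C⁻¹·m⁻¹ = kg·m·s⁻³·A⁻¹
  13.4 N·C⁻¹:  N·C⁻¹ = kg·m·s⁻²·(s·A)⁻¹ = kg·m·s⁻³·A⁻¹
  (36.35 W/A) / (24.3 m):  [kg·m²·s⁻³·A⁻¹] / [m] = kg·m·s⁻³·A⁻¹
Every term reduces to kg·m·s⁻³·A⁻¹.

Yes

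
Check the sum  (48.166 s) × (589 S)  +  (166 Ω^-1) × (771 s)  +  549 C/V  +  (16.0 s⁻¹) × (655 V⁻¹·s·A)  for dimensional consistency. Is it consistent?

No

Reduce each to base SI dimensions:
  (48.166 s) × (589 S):  [s] · [kg⁻¹·m⁻²·s³·A²] = kg⁻¹·m⁻²·s⁴·A²
  (166 Ω^-1) × (771 s):  [kg⁻¹·m⁻²·s³·A²] · [s] = kg⁻¹·m⁻²·s⁴·A²
  549 C/V:  C·V⁻¹ = s·A·(J·C⁻¹)⁻¹ = kg⁻¹·m⁻²·s⁴·A²
  (16.0 s⁻¹) × (655 V⁻¹·s·A):  [s⁻¹] · [kg⁻¹·m⁻²·s⁴·A²] = kg⁻¹·m⁻²·s³·A²
The terms do not share a single dimension (kg⁻¹·m⁻²·s³·A² vs kg⁻¹·m⁻²·s⁴·A²).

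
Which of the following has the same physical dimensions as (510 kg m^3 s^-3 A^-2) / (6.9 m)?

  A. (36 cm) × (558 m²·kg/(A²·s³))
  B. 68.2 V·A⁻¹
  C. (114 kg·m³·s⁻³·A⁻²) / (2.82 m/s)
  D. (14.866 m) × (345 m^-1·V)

Reference: [kg·m³·s⁻³·A⁻²] / [m] = kg·m²·s⁻³·A⁻².
Each option:
  A. [m] · [kg·m²·s⁻³·A⁻²] = kg·m³·s⁻³·A⁻²
  B. V·A⁻¹ = J·C⁻¹·A⁻¹ = kg·m²·s⁻³·A⁻²  ← same
  C. [kg·m³·s⁻³·A⁻²] / [m·s⁻¹] = kg·m²·s⁻²·A⁻²
  D. [m] · [kg·m·s⁻³·A⁻¹] = kg·m²·s⁻³·A⁻¹
Only B. matches kg·m²·s⁻³·A⁻².

B.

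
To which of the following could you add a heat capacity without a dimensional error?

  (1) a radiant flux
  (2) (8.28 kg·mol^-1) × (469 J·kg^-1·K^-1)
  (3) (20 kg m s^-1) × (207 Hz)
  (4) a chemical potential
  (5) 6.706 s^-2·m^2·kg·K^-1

(5)

Reference: [heat capacity] = kg·m²·s⁻²·K⁻¹.
Each option:
  (1) [radiant flux] = kg·m²·s⁻³
  (2) [kg·mol⁻¹] · [m²·s⁻²·K⁻¹] = kg·m²·s⁻²·K⁻¹·mol⁻¹
  (3) [kg·m·s⁻¹] · [s⁻¹] = kg·m·s⁻²
  (4) [chemical potential] = kg·m²·s⁻²·mol⁻¹
  (5) kg·m²·s⁻²·K⁻¹  ← same
Only (5) matches kg·m²·s⁻²·K⁻¹.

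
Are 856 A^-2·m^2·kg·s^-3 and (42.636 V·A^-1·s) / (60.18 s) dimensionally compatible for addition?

Yes

Reduce each to base SI dimensions:
  856 A^-2·m^2·kg·s^-3:  kg·m²·s⁻³·A⁻²
  (42.636 V·A^-1·s) / (60.18 s):  [kg·m²·s⁻²·A⁻²] / [s] = kg·m²·s⁻³·A⁻²
Both are kg·m²·s⁻³·A⁻², so they have the same dimensions and can be added.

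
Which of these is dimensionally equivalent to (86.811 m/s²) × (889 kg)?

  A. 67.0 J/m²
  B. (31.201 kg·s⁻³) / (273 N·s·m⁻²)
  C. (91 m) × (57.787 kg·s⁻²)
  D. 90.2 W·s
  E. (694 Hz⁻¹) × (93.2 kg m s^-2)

Reference: [m·s⁻²] · [kg] = kg·m·s⁻².
Each option:
  A. J·m⁻² = N·m·m⁻² = kg·s⁻²
  B. [kg·s⁻³] / [kg·m⁻¹·s⁻¹] = m·s⁻²
  C. [m] · [kg·s⁻²] = kg·m·s⁻²  ← same
  D. W·s = J·s⁻¹·s = kg·m²·s⁻²
  E. [s] · [kg·m·s⁻²] = kg·m·s⁻¹
Only C. matches kg·m·s⁻².

C.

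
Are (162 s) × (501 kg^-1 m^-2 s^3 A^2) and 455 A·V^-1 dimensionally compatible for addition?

No

Reduce each to base SI dimensions:
  (162 s) × (501 kg^-1 m^-2 s^3 A^2):  [s] · [kg⁻¹·m⁻²·s³·A²] = kg⁻¹·m⁻²·s⁴·A²
  455 A·V^-1:  A·V⁻¹ = A·(J·C⁻¹)⁻¹ = kg⁻¹·m⁻²·s³·A²
kg⁻¹·m⁻²·s⁴·A² ≠ kg⁻¹·m⁻²·s³·A², so they cannot be added.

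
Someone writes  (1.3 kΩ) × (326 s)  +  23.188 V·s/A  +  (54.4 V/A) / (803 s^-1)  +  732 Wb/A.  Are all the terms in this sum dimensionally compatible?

Yes

Work out the base dimensions of each:
  (1.3 kΩ) × (326 s):  [kg·m²·s⁻³·A⁻²] · [s] = kg·m²·s⁻²·A⁻²
  23.188 V·s/A:  V·s·A⁻¹ = J·C⁻¹·s·A⁻¹ = kg·m²·s⁻²·A⁻²
  (54.4 V/A) / (803 s^-1):  [kg·m²·s⁻³·A⁻²] / [s⁻¹] = kg·m²·s⁻²·A⁻²
  732 Wb/A:  Wb·A⁻¹ = V·s·A⁻¹ = kg·m²·s⁻²·A⁻²
Every term reduces to kg·m²·s⁻²·A⁻².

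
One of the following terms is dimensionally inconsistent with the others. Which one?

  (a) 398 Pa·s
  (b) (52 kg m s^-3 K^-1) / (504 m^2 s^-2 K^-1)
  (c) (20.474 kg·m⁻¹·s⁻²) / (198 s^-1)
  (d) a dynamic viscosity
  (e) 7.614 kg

Reduce each to base SI dimensions:
  (a) Pa·s = N·m⁻²·s = kg·m⁻¹·s⁻¹
  (b) [kg·m·s⁻³·K⁻¹] / [m²·s⁻²·K⁻¹] = kg·m⁻¹·s⁻¹
  (c) [kg·m⁻¹·s⁻²] / [s⁻¹] = kg·m⁻¹·s⁻¹
  (d) [dynamic viscosity] = kg·m⁻¹·s⁻¹
  (e) kg
All reduce to kg·m⁻¹·s⁻¹ except (e), which is kg.

(e)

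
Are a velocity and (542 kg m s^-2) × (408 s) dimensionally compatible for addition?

No

In SI base units:
  a velocity:  [velocity] = m·s⁻¹
  (542 kg m s^-2) × (408 s):  [kg·m·s⁻²] · [s] = kg·m·s⁻¹
m·s⁻¹ ≠ kg·m·s⁻¹, so they cannot be added.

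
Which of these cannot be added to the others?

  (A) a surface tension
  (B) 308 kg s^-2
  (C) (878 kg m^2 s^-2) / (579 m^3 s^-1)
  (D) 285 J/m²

(C)

Dimensions:
  (A) [surface tension] = kg·s⁻²
  (B) kg·s⁻²
  (C) [kg·m²·s⁻²] / [m³·s⁻¹] = kg·m⁻¹·s⁻¹
  (D) J·m⁻² = N·m·m⁻² = kg·s⁻²
All reduce to kg·s⁻² except (C), which is kg·m⁻¹·s⁻¹.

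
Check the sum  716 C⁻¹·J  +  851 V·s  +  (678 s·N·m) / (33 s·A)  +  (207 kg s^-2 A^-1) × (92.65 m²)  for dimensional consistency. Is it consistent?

No

Dimensions:
  716 C⁻¹·J:  J·C⁻¹ = N·m·(s·A)⁻¹ = kg·m²·s⁻³·A⁻¹
  851 V·s:  V·s = J·C⁻¹·s = kg·m²·s⁻²·A⁻¹
  (678 s·N·m) / (33 s·A):  [kg·m²·s⁻¹] / [s·A] = kg·m²·s⁻²·A⁻¹
  (207 kg s^-2 A^-1) × (92.65 m²):  [kg·s⁻²·A⁻¹] · [m²] = kg·m²·s⁻²·A⁻¹
The terms do not share a single dimension (kg·m²·s⁻²·A⁻¹ vs kg·m²·s⁻³·A⁻¹).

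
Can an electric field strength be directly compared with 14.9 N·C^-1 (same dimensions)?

Work out the base dimensions of each:
  an electric field strength:  [electric field strength] = kg·m·s⁻³·A⁻¹
  14.9 N·C^-1:  N·C⁻¹ = kg·m·s⁻²·(s·A)⁻¹ = kg·m·s⁻³·A⁻¹
Both are kg·m·s⁻³·A⁻¹, so they have the same dimensions and can be added.

Yes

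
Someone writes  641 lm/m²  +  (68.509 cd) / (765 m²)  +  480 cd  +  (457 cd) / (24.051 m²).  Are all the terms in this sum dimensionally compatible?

No

Work out the base dimensions of each:
  641 lm/m²:  lm·m⁻² = cd·m⁻² = m⁻²·cd
  (68.509 cd) / (765 m²):  [cd] / [m²] = m⁻²·cd
  480 cd:  cd
  (457 cd) / (24.051 m²):  [cd] / [m²] = m⁻²·cd
The terms do not share a single dimension (cd vs m⁻²·cd).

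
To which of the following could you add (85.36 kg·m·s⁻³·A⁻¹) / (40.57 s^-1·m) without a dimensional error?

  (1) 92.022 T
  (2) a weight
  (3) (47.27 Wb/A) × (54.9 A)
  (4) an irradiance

(1)

Reference: [kg·m·s⁻³·A⁻¹] / [m·s⁻¹] = kg·s⁻²·A⁻¹.
Each option:
  (1) T = Wb·m⁻² = kg·s⁻²·A⁻¹  ← same
  (2) [weight] = kg·m·s⁻²
  (3) [kg·m²·s⁻²·A⁻²] · [A] = kg·m²·s⁻²·A⁻¹
  (4) [irradiance] = kg·s⁻³
Only (1) matches kg·s⁻²·A⁻¹.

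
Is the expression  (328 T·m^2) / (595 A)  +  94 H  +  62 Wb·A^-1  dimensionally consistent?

Yes

In SI base units:
  (328 T·m^2) / (595 A):  [kg·m²·s⁻²·A⁻¹] / [A] = kg·m²·s⁻²·A⁻²
  94 H:  H = V·s·A⁻¹ = kg·m²·s⁻²·A⁻²
  62 Wb·A^-1:  Wb·A⁻¹ = V·s·A⁻¹ = kg·m²·s⁻²·A⁻²
Every term reduces to kg·m²·s⁻²·A⁻².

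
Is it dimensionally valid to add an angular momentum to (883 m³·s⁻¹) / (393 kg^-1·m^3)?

Work out the base dimensions of each:
  an angular momentum:  [angular momentum] = kg·m²·s⁻¹
  (883 m³·s⁻¹) / (393 kg^-1·m^3):  [m³·s⁻¹] / [kg⁻¹·m³] = kg·s⁻¹
kg·m²·s⁻¹ ≠ kg·s⁻¹, so they cannot be added.

No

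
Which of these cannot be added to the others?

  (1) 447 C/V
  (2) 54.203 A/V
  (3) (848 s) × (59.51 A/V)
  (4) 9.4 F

(2)

Dimensions:
  (1) C·V⁻¹ = s·A·(J·C⁻¹)⁻¹ = kg⁻¹·m⁻²·s⁴·A²
  (2) A·V⁻¹ = A·(J·C⁻¹)⁻¹ = kg⁻¹·m⁻²·s³·A²
  (3) [s] · [kg⁻¹·m⁻²·s³·A²] = kg⁻¹·m⁻²·s⁴·A²
  (4) F = C·V⁻¹ = kg⁻¹·m⁻²·s⁴·A²
All reduce to kg⁻¹·m⁻²·s⁴·A² except (2), which is kg⁻¹·m⁻²·s³·A².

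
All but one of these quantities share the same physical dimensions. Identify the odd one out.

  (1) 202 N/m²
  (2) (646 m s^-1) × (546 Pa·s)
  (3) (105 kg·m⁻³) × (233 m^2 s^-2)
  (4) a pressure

(2)

Expand each in SI base units:
  (1) N·m⁻² = kg·m·s⁻²·m⁻² = kg·m⁻¹·s⁻²
  (2) [m·s⁻¹] · [kg·m⁻¹·s⁻¹] = kg·s⁻²
  (3) [kg·m⁻³] · [m²·s⁻²] = kg·m⁻¹·s⁻²
  (4) [pressure] = kg·m⁻¹·s⁻²
All reduce to kg·m⁻¹·s⁻² except (2), which is kg·s⁻².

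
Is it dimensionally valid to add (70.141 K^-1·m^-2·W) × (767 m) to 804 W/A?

Reduce each to base SI dimensions:
  (70.141 K^-1·m^-2·W) × (767 m):  [kg·s⁻³·K⁻¹] · [m] = kg·m·s⁻³·K⁻¹
  804 W/A:  W·A⁻¹ = J·s⁻¹·A⁻¹ = kg·m²·s⁻³·A⁻¹
kg·m·s⁻³·K⁻¹ ≠ kg·m²·s⁻³·A⁻¹, so they cannot be added.

No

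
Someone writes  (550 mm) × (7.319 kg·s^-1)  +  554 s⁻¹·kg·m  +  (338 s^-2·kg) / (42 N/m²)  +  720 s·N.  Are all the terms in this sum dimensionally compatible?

No

In SI base units:
  (550 mm) × (7.319 kg·s^-1):  [m] · [kg·s⁻¹] = kg·m·s⁻¹
  554 s⁻¹·kg·m:  kg·m·s⁻¹
  (338 s^-2·kg) / (42 N/m²):  [kg·s⁻²] / [kg·m⁻¹·s⁻²] = m
  720 s·N:  N·s = kg·m·s⁻²·s = kg·m·s⁻¹
The terms do not share a single dimension (kg·m·s⁻¹ vs m).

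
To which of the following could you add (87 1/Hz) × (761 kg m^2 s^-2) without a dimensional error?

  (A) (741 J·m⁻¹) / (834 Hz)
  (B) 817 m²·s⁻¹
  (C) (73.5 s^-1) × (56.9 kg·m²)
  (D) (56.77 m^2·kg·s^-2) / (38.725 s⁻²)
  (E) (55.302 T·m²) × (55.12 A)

Reference: [s] · [kg·m²·s⁻²] = kg·m²·s⁻¹.
Each option:
  (A) [kg·m·s⁻²] / [s⁻¹] = kg·m·s⁻¹
  (B) m²·s⁻¹
  (C) [s⁻¹] · [kg·m²] = kg·m²·s⁻¹  ← same
  (D) [kg·m²·s⁻²] / [s⁻²] = kg·m²
  (E) [kg·m²·s⁻²·A⁻¹] · [A] = kg·m²·s⁻²
Only (C) matches kg·m²·s⁻¹.

(C)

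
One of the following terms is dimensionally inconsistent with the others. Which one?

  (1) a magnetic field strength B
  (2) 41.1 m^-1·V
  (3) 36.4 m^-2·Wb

(2)

Work out the base dimensions of each:
  (1) [magnetic field strength B] = kg·s⁻²·A⁻¹
  (2) V·m⁻¹ = J·C⁻¹·m⁻¹ = kg·m·s⁻³·A⁻¹
  (3) Wb·m⁻² = V·s·m⁻² = kg·s⁻²·A⁻¹
All reduce to kg·s⁻²·A⁻¹ except (2), which is kg·m·s⁻³·A⁻¹.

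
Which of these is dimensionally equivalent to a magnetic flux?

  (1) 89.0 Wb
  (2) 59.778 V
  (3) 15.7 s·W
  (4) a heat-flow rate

(1)

Reference: [magnetic flux] = kg·m²·s⁻²·A⁻¹.
Each option:
  (1) Wb = V·s = kg·m²·s⁻²·A⁻¹  ← same
  (2) V = J·C⁻¹ = kg·m²·s⁻³·A⁻¹
  (3) W·s = J·s⁻¹·s = kg·m²·s⁻²
  (4) [heat-flow rate] = kg·m²·s⁻³
Only (1) matches kg·m²·s⁻²·A⁻¹.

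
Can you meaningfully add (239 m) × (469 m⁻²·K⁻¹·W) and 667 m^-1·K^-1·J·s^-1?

Yes

Reduce each to base SI dimensions:
  (239 m) × (469 m⁻²·K⁻¹·W):  [m] · [kg·s⁻³·K⁻¹] = kg·m·s⁻³·K⁻¹
  667 m^-1·K^-1·J·s^-1:  J·s⁻¹·m⁻¹·K⁻¹ = N·m·s⁻¹·m⁻¹·K⁻¹ = kg·m·s⁻³·K⁻¹
Both are kg·m·s⁻³·K⁻¹, so they have the same dimensions and can be added.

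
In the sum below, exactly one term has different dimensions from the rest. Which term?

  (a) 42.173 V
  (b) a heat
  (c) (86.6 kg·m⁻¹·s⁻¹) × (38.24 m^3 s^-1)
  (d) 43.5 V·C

(a)

Reduce each to base SI dimensions:
  (a) V = J·C⁻¹ = kg·m²·s⁻³·A⁻¹
  (b) [heat] = kg·m²·s⁻²
  (c) [kg·m⁻¹·s⁻¹] · [m³·s⁻¹] = kg·m²·s⁻²
  (d) C·V = s·A·J·C⁻¹ = kg·m²·s⁻²
All reduce to kg·m²·s⁻² except (a), which is kg·m²·s⁻³·A⁻¹.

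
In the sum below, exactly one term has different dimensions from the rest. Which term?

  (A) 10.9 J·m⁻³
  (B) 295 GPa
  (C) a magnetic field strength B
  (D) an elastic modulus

(C)

Reduce each to base SI dimensions:
  (A) J·m⁻³ = N·m·m⁻³ = kg·m⁻¹·s⁻²
  (B) Pa = N·m⁻² = kg·m⁻¹·s⁻²
  (C) [magnetic field strength B] = kg·s⁻²·A⁻¹
  (D) [elastic modulus] = kg·m⁻¹·s⁻²
All reduce to kg·m⁻¹·s⁻² except (C), which is kg·s⁻²·A⁻¹.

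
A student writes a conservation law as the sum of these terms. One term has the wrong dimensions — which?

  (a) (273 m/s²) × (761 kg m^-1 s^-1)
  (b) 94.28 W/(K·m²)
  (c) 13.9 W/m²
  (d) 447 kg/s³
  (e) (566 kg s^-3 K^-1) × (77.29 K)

Reduce each to base SI dimensions:
  (a) [m·s⁻²] · [kg·m⁻¹·s⁻¹] = kg·s⁻³
  (b) W·m⁻²·K⁻¹ = J·s⁻¹·m⁻²·K⁻¹ = kg·s⁻³·K⁻¹
  (c) W·m⁻² = J·s⁻¹·m⁻² = kg·s⁻³
  (d) kg·s⁻³
  (e) [kg·s⁻³·K⁻¹] · [K] = kg·s⁻³
All reduce to kg·s⁻³ except (b), which is kg·s⁻³·K⁻¹.

(b)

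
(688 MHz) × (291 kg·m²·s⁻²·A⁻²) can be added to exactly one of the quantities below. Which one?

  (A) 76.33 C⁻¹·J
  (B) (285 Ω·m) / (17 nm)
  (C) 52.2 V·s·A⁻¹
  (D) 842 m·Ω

(B)

Reference: [s⁻¹] · [kg·m²·s⁻²·A⁻²] = kg·m²·s⁻³·A⁻².
Each option:
  (A) J·C⁻¹ = N·m·(s·A)⁻¹ = kg·m²·s⁻³·A⁻¹
  (B) [kg·m³·s⁻³·A⁻²] / [m] = kg·m²·s⁻³·A⁻²  ← same
  (C) V·s·A⁻¹ = J·C⁻¹·s·A⁻¹ = kg·m²·s⁻²·A⁻²
  (D) Ω·m = V·A⁻¹·m = kg·m³·s⁻³·A⁻²
Only (B) matches kg·m²·s⁻³·A⁻².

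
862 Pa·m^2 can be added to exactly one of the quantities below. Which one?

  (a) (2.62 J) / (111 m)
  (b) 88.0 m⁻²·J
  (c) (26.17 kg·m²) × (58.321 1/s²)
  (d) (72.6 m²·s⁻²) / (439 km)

Reference: Pa·m² = N·m⁻²·m² = kg·m·s⁻².
Each option:
  (a) [kg·m²·s⁻²] / [m] = kg·m·s⁻²  ← same
  (b) J·m⁻² = N·m·m⁻² = kg·s⁻²
  (c) [kg·m²] · [s⁻²] = kg·m²·s⁻²
  (d) [m²·s⁻²] / [m] = m·s⁻²
Only (a) matches kg·m·s⁻².

(a)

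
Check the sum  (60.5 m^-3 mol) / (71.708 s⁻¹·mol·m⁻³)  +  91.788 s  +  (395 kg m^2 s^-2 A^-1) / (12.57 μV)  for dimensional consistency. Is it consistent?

In SI base units:
  (60.5 m^-3 mol) / (71.708 s⁻¹·mol·m⁻³):  [m⁻³·mol] / [m⁻³·s⁻¹·mol] = s
  91.788 s:  s
  (395 kg m^2 s^-2 A^-1) / (12.57 μV):  [kg·m²·s⁻²·A⁻¹] / [kg·m²·s⁻³·A⁻¹] = s
Every term reduces to s.

Yes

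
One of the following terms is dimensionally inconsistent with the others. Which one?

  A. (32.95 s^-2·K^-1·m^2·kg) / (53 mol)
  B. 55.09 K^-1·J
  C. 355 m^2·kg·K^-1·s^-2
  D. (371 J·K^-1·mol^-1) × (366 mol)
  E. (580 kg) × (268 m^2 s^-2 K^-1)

In SI base units:
  A. [kg·m²·s⁻²·K⁻¹] / [mol] = kg·m²·s⁻²·K⁻¹·mol⁻¹
  B. J·K⁻¹ = N·m·K⁻¹ = kg·m²·s⁻²·K⁻¹
  C. kg·m²·s⁻²·K⁻¹
  D. [kg·m²·s⁻²·K⁻¹·mol⁻¹] · [mol] = kg·m²·s⁻²·K⁻¹
  E. [kg] · [m²·s⁻²·K⁻¹] = kg·m²·s⁻²·K⁻¹
All reduce to kg·m²·s⁻²·K⁻¹ except A., which is kg·m²·s⁻²·K⁻¹·mol⁻¹.

A.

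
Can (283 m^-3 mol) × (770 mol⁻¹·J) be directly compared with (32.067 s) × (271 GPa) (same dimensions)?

No

Dimensions:
  (283 m^-3 mol) × (770 mol⁻¹·J):  [m⁻³·mol] · [kg·m²·s⁻²·mol⁻¹] = kg·m⁻¹·s⁻²
  (32.067 s) × (271 GPa):  [s] · [kg·m⁻¹·s⁻²] = kg·m⁻¹·s⁻¹
kg·m⁻¹·s⁻² ≠ kg·m⁻¹·s⁻¹, so they cannot be added.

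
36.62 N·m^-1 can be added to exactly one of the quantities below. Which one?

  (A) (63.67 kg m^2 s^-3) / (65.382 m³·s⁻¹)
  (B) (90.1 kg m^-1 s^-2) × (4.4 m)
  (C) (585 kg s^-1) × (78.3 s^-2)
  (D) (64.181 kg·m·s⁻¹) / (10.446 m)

(B)

Reference: N·m⁻¹ = kg·m·s⁻²·m⁻¹ = kg·s⁻².
Each option:
  (A) [kg·m²·s⁻³] / [m³·s⁻¹] = kg·m⁻¹·s⁻²
  (B) [kg·m⁻¹·s⁻²] · [m] = kg·s⁻²  ← same
  (C) [kg·s⁻¹] · [s⁻²] = kg·s⁻³
  (D) [kg·m·s⁻¹] / [m] = kg·s⁻¹
Only (B) matches kg·s⁻².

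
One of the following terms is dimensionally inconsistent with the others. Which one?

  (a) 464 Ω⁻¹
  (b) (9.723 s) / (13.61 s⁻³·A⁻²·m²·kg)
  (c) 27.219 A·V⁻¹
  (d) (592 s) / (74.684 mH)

(b)

Reduce each to base SI dimensions:
  (a) Ω⁻¹ = (V·A⁻¹)⁻¹ = kg⁻¹·m⁻²·s³·A²
  (b) [s] / [kg·m²·s⁻³·A⁻²] = kg⁻¹·m⁻²·s⁴·A²
  (c) A·V⁻¹ = A·(J·C⁻¹)⁻¹ = kg⁻¹·m⁻²·s³·A²
  (d) [s] / [kg·m²·s⁻²·A⁻²] = kg⁻¹·m⁻²·s³·A²
All reduce to kg⁻¹·m⁻²·s³·A² except (b), which is kg⁻¹·m⁻²·s⁴·A².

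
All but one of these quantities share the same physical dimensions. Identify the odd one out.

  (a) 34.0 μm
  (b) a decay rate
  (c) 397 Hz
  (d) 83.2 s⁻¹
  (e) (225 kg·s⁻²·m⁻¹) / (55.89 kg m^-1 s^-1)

In SI base units:
  (a) m
  (b) [decay rate] = s⁻¹
  (c) Hz = s⁻¹
  (d) s⁻¹
  (e) [kg·m⁻¹·s⁻²] / [kg·m⁻¹·s⁻¹] = s⁻¹
All reduce to s⁻¹ except (a), which is m.

(a)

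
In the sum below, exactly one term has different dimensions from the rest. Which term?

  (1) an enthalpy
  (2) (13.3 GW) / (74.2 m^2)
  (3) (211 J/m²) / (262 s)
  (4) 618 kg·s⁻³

Expand each in SI base units:
  (1) [enthalpy] = kg·m²·s⁻²
  (2) [kg·m²·s⁻³] / [m²] = kg·s⁻³
  (3) [kg·s⁻²] / [s] = kg·s⁻³
  (4) kg·s⁻³
All reduce to kg·s⁻³ except (1), which is kg·m²·s⁻².

(1)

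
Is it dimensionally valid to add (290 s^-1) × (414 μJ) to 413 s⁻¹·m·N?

Yes

Dimensions:
  (290 s^-1) × (414 μJ):  [s⁻¹] · [kg·m²·s⁻²] = kg·m²·s⁻³
  413 s⁻¹·m·N:  N·m·s⁻¹ = kg·m·s⁻²·m·s⁻¹ = kg·m²·s⁻³
Both are kg·m²·s⁻³, so they have the same dimensions and can be added.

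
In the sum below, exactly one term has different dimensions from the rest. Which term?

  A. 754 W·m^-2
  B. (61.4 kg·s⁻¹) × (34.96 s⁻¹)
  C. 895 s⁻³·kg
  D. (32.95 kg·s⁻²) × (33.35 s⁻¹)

Expand each in SI base units:
  A. W·m⁻² = J·s⁻¹·m⁻² = kg·s⁻³
  B. [kg·s⁻¹] · [s⁻¹] = kg·s⁻²
  C. kg·s⁻³
  D. [kg·s⁻²] · [s⁻¹] = kg·s⁻³
All reduce to kg·s⁻³ except B., which is kg·s⁻².

B.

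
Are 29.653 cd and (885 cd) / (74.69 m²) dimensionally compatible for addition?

No

Work out the base dimensions of each:
  29.653 cd:  cd
  (885 cd) / (74.69 m²):  [cd] / [m²] = m⁻²·cd
cd ≠ m⁻²·cd, so they cannot be added.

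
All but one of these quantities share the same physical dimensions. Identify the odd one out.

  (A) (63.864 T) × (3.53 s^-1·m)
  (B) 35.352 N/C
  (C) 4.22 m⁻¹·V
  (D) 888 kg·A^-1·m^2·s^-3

Reduce each to base SI dimensions:
  (A) [kg·s⁻²·A⁻¹] · [m·s⁻¹] = kg·m·s⁻³·A⁻¹
  (B) N·C⁻¹ = kg·m·s⁻²·(s·A)⁻¹ = kg·m·s⁻³·A⁻¹
  (C) V·m⁻¹ = J·C⁻¹·m⁻¹ = kg·m·s⁻³·A⁻¹
  (D) kg·m²·s⁻³·A⁻¹
All reduce to kg·m·s⁻³·A⁻¹ except (D), which is kg·m²·s⁻³·A⁻¹.

(D)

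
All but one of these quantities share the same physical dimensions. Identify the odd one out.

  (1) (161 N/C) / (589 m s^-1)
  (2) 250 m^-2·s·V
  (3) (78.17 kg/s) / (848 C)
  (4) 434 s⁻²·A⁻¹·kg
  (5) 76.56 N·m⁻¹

Dimensions:
  (1) [kg·m·s⁻³·A⁻¹] / [m·s⁻¹] = kg·s⁻²·A⁻¹
  (2) V·s·m⁻² = J·C⁻¹·s·m⁻² = kg·s⁻²·A⁻¹
  (3) [kg·s⁻¹] / [s·A] = kg·s⁻²·A⁻¹
  (4) kg·s⁻²·A⁻¹
  (5) N·m⁻¹ = kg·m·s⁻²·m⁻¹ = kg·s⁻²
All reduce to kg·s⁻²·A⁻¹ except (5), which is kg·s⁻².

(5)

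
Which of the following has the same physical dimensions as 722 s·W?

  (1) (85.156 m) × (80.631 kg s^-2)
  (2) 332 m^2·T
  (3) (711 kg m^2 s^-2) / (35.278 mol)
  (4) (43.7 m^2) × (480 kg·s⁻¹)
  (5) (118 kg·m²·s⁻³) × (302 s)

(5)

Reference: W·s = J·s⁻¹·s = kg·m²·s⁻².
Each option:
  (1) [m] · [kg·s⁻²] = kg·m·s⁻²
  (2) T·m² = Wb·m⁻²·m² = kg·m²·s⁻²·A⁻¹
  (3) [kg·m²·s⁻²] / [mol] = kg·m²·s⁻²·mol⁻¹
  (4) [m²] · [kg·s⁻¹] = kg·m²·s⁻¹
  (5) [kg·m²·s⁻³] · [s] = kg·m²·s⁻²  ← same
Only (5) matches kg·m²·s⁻².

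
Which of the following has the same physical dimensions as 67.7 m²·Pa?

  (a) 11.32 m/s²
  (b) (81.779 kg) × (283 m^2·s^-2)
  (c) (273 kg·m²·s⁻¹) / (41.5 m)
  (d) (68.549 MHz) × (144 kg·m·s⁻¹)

(d)

Reference: Pa·m² = N·m⁻²·m² = kg·m·s⁻².
Each option:
  (a) m·s⁻²
  (b) [kg] · [m²·s⁻²] = kg·m²·s⁻²
  (c) [kg·m²·s⁻¹] / [m] = kg·m·s⁻¹
  (d) [s⁻¹] · [kg·m·s⁻¹] = kg·m·s⁻²  ← same
Only (d) matches kg·m·s⁻².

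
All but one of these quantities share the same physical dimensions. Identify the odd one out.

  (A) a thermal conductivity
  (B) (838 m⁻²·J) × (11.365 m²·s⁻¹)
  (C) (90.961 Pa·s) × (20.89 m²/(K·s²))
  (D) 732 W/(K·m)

(B)

Work out the base dimensions of each:
  (A) [thermal conductivity] = kg·m·s⁻³·K⁻¹
  (B) [kg·s⁻²] · [m²·s⁻¹] = kg·m²·s⁻³
  (C) [kg·m⁻¹·s⁻¹] · [m²·s⁻²·K⁻¹] = kg·m·s⁻³·K⁻¹
  (D) W·m⁻¹·K⁻¹ = J·s⁻¹·m⁻¹·K⁻¹ = kg·m·s⁻³·K⁻¹
All reduce to kg·m·s⁻³·K⁻¹ except (B), which is kg·m²·s⁻³.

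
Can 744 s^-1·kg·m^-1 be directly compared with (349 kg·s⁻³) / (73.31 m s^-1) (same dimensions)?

Reduce each to base SI dimensions:
  744 s^-1·kg·m^-1:  kg·m⁻¹·s⁻¹
  (349 kg·s⁻³) / (73.31 m s^-1):  [kg·s⁻³] / [m·s⁻¹] = kg·m⁻¹·s⁻²
kg·m⁻¹·s⁻¹ ≠ kg·m⁻¹·s⁻², so they cannot be added.

No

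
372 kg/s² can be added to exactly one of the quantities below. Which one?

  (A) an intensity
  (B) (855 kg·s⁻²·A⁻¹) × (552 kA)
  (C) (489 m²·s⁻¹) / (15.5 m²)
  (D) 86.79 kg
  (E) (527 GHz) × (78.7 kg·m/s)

(B)

Reference: kg·s⁻².
Each option:
  (A) [intensity] = kg·s⁻³
  (B) [kg·s⁻²·A⁻¹] · [A] = kg·s⁻²  ← same
  (C) [m²·s⁻¹] / [m²] = s⁻¹
  (D) kg
  (E) [s⁻¹] · [kg·m·s⁻¹] = kg·m·s⁻²
Only (B) matches kg·s⁻².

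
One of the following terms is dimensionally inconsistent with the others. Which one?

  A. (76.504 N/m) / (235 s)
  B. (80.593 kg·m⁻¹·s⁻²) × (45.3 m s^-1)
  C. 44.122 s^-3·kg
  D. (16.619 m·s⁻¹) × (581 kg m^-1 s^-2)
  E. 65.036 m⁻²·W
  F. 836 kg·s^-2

F.

Expand each in SI base units:
  A. [kg·s⁻²] / [s] = kg·s⁻³
  B. [kg·m⁻¹·s⁻²] · [m·s⁻¹] = kg·s⁻³
  C. kg·s⁻³
  D. [m·s⁻¹] · [kg·m⁻¹·s⁻²] = kg·s⁻³
  E. W·m⁻² = J·s⁻¹·m⁻² = kg·s⁻³
  F. kg·s⁻²
All reduce to kg·s⁻³ except F., which is kg·s⁻².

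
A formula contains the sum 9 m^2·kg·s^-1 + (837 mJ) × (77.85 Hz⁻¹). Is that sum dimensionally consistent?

Yes

Dimensions:
  9 m^2·kg·s^-1:  kg·m²·s⁻¹
  (837 mJ) × (77.85 Hz⁻¹):  [kg·m²·s⁻²] · [s] = kg·m²·s⁻¹
Both are kg·m²·s⁻¹, so they have the same dimensions and can be added.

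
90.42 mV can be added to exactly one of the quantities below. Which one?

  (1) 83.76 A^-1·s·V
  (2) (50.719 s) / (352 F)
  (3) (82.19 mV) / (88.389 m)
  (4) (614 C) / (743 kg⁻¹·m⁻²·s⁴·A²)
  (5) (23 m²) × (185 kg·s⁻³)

(4)

Reference: V = J·C⁻¹ = kg·m²·s⁻³·A⁻¹.
Each option:
  (1) V·s·A⁻¹ = J·C⁻¹·s·A⁻¹ = kg·m²·s⁻²·A⁻²
  (2) [s] / [kg⁻¹·m⁻²·s⁴·A²] = kg·m²·s⁻³·A⁻²
  (3) [kg·m²·s⁻³·A⁻¹] / [m] = kg·m·s⁻³·A⁻¹
  (4) [s·A] / [kg⁻¹·m⁻²·s⁴·A²] = kg·m²·s⁻³·A⁻¹  ← same
  (5) [m²] · [kg·s⁻³] = kg·m²·s⁻³
Only (4) matches kg·m²·s⁻³·A⁻¹.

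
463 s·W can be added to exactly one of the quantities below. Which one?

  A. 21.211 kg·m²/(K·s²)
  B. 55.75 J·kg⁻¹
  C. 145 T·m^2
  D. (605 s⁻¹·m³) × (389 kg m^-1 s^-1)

D.

Reference: W·s = J·s⁻¹·s = kg·m²·s⁻².
Each option:
  A. kg·m²·s⁻²·K⁻¹
  B. J·kg⁻¹ = N·m·kg⁻¹ = m²·s⁻²
  C. T·m² = Wb·m⁻²·m² = kg·m²·s⁻²·A⁻¹
  D. [m³·s⁻¹] · [kg·m⁻¹·s⁻¹] = kg·m²·s⁻²  ← same
Only D. matches kg·m²·s⁻².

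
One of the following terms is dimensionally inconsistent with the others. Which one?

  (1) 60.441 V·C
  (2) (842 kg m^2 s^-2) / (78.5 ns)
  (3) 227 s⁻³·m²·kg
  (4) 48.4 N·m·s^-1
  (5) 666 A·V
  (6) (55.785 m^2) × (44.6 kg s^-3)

Work out the base dimensions of each:
  (1) C·V = s·A·J·C⁻¹ = kg·m²·s⁻²
  (2) [kg·m²·s⁻²] / [s] = kg·m²·s⁻³
  (3) kg·m²·s⁻³
  (4) N·m·s⁻¹ = kg·m·s⁻²·m·s⁻¹ = kg·m²·s⁻³
  (5) V·A = J·C⁻¹·A = kg·m²·s⁻³
  (6) [m²] · [kg·s⁻³] = kg·m²·s⁻³
All reduce to kg·m²·s⁻³ except (1), which is kg·m²·s⁻².

(1)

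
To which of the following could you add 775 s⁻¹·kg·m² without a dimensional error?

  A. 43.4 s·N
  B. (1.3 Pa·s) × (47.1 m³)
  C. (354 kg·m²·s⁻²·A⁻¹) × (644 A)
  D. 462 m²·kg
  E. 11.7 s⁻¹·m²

B.

Reference: kg·m²·s⁻¹.
Each option:
  A. N·s = kg·m·s⁻²·s = kg·m·s⁻¹
  B. [kg·m⁻¹·s⁻¹] · [m³] = kg·m²·s⁻¹  ← same
  C. [kg·m²·s⁻²·A⁻¹] · [A] = kg·m²·s⁻²
  D. kg·m²
  E. m²·s⁻¹
Only B. matches kg·m²·s⁻¹.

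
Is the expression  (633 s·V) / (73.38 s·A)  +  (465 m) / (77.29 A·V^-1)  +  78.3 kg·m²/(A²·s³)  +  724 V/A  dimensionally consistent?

Dimensions:
  (633 s·V) / (73.38 s·A):  [kg·m²·s⁻²·A⁻¹] / [s·A] = kg·m²·s⁻³·A⁻²
  (465 m) / (77.29 A·V^-1):  [m] / [kg⁻¹·m⁻²·s³·A²] = kg·m³·s⁻³·A⁻²
  78.3 kg·m²/(A²·s³):  kg·m²·s⁻³·A⁻²
  724 V/A:  V·A⁻¹ = J·C⁻¹·A⁻¹ = kg·m²·s⁻³·A⁻²
The terms do not share a single dimension (kg·m²·s⁻³·A⁻² vs kg·m³·s⁻³·A⁻²).

No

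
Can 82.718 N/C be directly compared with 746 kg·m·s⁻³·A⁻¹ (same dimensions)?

Yes

Expand each in SI base units:
  82.718 N/C:  N·C⁻¹ = kg·m·s⁻²·(s·A)⁻¹ = kg·m·s⁻³·A⁻¹
  746 kg·m·s⁻³·A⁻¹:  kg·m·s⁻³·A⁻¹
Both are kg·m·s⁻³·A⁻¹, so they have the same dimensions and can be added.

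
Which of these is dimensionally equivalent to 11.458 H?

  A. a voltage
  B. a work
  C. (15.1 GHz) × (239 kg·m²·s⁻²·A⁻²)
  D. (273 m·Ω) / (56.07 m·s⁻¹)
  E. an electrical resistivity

Reference: H = V·s·A⁻¹ = kg·m²·s⁻²·A⁻².
Each option:
  A. [voltage] = kg·m²·s⁻³·A⁻¹
  B. [work] = kg·m²·s⁻²
  C. [s⁻¹] · [kg·m²·s⁻²·A⁻²] = kg·m²·s⁻³·A⁻²
  D. [kg·m³·s⁻³·A⁻²] / [m·s⁻¹] = kg·m²·s⁻²·A⁻²  ← same
  E. [electrical resistivity] = kg·m³·s⁻³·A⁻²
Only D. matches kg·m²·s⁻²·A⁻².

D.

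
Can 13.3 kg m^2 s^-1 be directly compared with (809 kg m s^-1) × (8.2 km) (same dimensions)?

Yes

Expand each in SI base units:
  13.3 kg m^2 s^-1:  kg·m²·s⁻¹
  (809 kg m s^-1) × (8.2 km):  [kg·m·s⁻¹] · [m] = kg·m²·s⁻¹
Both are kg·m²·s⁻¹, so they have the same dimensions and can be added.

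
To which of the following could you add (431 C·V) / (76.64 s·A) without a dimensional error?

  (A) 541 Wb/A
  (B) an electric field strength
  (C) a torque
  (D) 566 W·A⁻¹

(D)

Reference: [kg·m²·s⁻²] / [s·A] = kg·m²·s⁻³·A⁻¹.
Each option:
  (A) Wb·A⁻¹ = V·s·A⁻¹ = kg·m²·s⁻²·A⁻²
  (B) [electric field strength] = kg·m·s⁻³·A⁻¹
  (C) [torque] = kg·m²·s⁻²
  (D) W·A⁻¹ = J·s⁻¹·A⁻¹ = kg·m²·s⁻³·A⁻¹  ← same
Only (D) matches kg·m²·s⁻³·A⁻¹.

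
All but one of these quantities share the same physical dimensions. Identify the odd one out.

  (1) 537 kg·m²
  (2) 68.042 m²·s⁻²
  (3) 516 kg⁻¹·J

(1)

Reduce each to base SI dimensions:
  (1) kg·m²
  (2) m²·s⁻²
  (3) J·kg⁻¹ = N·m·kg⁻¹ = m²·s⁻²
All reduce to m²·s⁻² except (1), which is kg·m².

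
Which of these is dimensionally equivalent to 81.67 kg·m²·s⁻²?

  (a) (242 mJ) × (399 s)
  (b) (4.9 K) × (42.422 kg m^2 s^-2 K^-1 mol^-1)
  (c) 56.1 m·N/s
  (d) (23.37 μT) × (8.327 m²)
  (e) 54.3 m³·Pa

Reference: kg·m²·s⁻².
Each option:
  (a) [kg·m²·s⁻²] · [s] = kg·m²·s⁻¹
  (b) [K] · [kg·m²·s⁻²·K⁻¹·mol⁻¹] = kg·m²·s⁻²·mol⁻¹
  (c) N·m·s⁻¹ = kg·m·s⁻²·m·s⁻¹ = kg·m²·s⁻³
  (d) [kg·s⁻²·A⁻¹] · [m²] = kg·m²·s⁻²·A⁻¹
  (e) Pa·m³ = N·m⁻²·m³ = kg·m²·s⁻²  ← same
Only (e) matches kg·m²·s⁻².

(e)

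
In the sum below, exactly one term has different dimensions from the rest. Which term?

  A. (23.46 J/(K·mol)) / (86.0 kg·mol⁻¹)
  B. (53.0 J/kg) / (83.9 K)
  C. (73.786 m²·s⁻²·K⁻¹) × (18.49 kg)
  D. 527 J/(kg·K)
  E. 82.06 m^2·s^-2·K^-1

Work out the base dimensions of each:
  A. [kg·m²·s⁻²·K⁻¹·mol⁻¹] / [kg·mol⁻¹] = m²·s⁻²·K⁻¹
  B. [m²·s⁻²] / [K] = m²·s⁻²·K⁻¹
  C. [m²·s⁻²·K⁻¹] · [kg] = kg·m²·s⁻²·K⁻¹
  D. J·kg⁻¹·K⁻¹ = N·m·kg⁻¹·K⁻¹ = m²·s⁻²·K⁻¹
  E. m²·s⁻²·K⁻¹
All reduce to m²·s⁻²·K⁻¹ except C., which is kg·m²·s⁻²·K⁻¹.

C.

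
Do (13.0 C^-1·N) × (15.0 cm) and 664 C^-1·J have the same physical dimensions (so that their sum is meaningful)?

Work out the base dimensions of each:
  (13.0 C^-1·N) × (15.0 cm):  [kg·m·s⁻³·A⁻¹] · [m] = kg·m²·s⁻³·A⁻¹
  664 C^-1·J:  J·C⁻¹ = N·m·(s·A)⁻¹ = kg·m²·s⁻³·A⁻¹
Both are kg·m²·s⁻³·A⁻¹, so they have the same dimensions and can be added.

Yes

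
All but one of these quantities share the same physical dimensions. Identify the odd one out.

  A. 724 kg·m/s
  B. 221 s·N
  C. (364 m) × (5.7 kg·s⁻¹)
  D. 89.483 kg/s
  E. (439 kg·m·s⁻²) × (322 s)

D.

In SI base units:
  A. kg·m·s⁻¹
  B. N·s = kg·m·s⁻²·s = kg·m·s⁻¹
  C. [m] · [kg·s⁻¹] = kg·m·s⁻¹
  D. kg·s⁻¹
  E. [kg·m·s⁻²] · [s] = kg·m·s⁻¹
All reduce to kg·m·s⁻¹ except D., which is kg·s⁻¹.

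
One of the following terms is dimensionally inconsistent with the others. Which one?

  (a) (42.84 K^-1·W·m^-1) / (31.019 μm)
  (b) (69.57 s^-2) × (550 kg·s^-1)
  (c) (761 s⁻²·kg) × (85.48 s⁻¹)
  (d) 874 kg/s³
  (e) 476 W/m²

(a)

Reduce each to base SI dimensions:
  (a) [kg·m·s⁻³·K⁻¹] / [m] = kg·s⁻³·K⁻¹
  (b) [s⁻²] · [kg·s⁻¹] = kg·s⁻³
  (c) [kg·s⁻²] · [s⁻¹] = kg·s⁻³
  (d) kg·s⁻³
  (e) W·m⁻² = J·s⁻¹·m⁻² = kg·s⁻³
All reduce to kg·s⁻³ except (a), which is kg·s⁻³·K⁻¹.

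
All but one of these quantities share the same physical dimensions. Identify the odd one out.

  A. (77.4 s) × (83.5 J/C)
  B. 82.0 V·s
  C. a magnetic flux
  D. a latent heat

Expand each in SI base units:
  A. [s] · [kg·m²·s⁻³·A⁻¹] = kg·m²·s⁻²·A⁻¹
  B. V·s = J·C⁻¹·s = kg·m²·s⁻²·A⁻¹
  C. [magnetic flux] = kg·m²·s⁻²·A⁻¹
  D. [latent heat] = m²·s⁻²
All reduce to kg·m²·s⁻²·A⁻¹ except D., which is m²·s⁻².

D.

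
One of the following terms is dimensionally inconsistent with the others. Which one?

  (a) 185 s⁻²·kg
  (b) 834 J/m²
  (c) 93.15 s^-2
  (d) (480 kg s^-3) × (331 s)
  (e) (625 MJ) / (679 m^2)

Expand each in SI base units:
  (a) kg·s⁻²
  (b) J·m⁻² = N·m·m⁻² = kg·s⁻²
  (c) s⁻²
  (d) [kg·s⁻³] · [s] = kg·s⁻²
  (e) [kg·m²·s⁻²] / [m²] = kg·s⁻²
All reduce to kg·s⁻² except (c), which is s⁻².

(c)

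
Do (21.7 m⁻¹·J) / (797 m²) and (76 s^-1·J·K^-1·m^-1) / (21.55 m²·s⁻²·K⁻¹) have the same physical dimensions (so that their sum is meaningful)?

Expand each in SI base units:
  (21.7 m⁻¹·J) / (797 m²):  [kg·m·s⁻²] / [m²] = kg·m⁻¹·s⁻²
  (76 s^-1·J·K^-1·m^-1) / (21.55 m²·s⁻²·K⁻¹):  [kg·m·s⁻³·K⁻¹] / [m²·s⁻²·K⁻¹] = kg·m⁻¹·s⁻¹
kg·m⁻¹·s⁻² ≠ kg·m⁻¹·s⁻¹, so they cannot be added.

No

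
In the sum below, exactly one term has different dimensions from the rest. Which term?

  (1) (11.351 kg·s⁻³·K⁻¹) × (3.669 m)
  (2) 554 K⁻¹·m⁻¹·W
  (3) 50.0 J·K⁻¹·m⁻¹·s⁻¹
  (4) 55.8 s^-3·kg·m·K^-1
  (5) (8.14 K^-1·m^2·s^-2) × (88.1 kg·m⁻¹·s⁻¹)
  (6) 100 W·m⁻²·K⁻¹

(6)

In SI base units:
  (1) [kg·s⁻³·K⁻¹] · [m] = kg·m·s⁻³·K⁻¹
  (2) W·m⁻¹·K⁻¹ = J·s⁻¹·m⁻¹·K⁻¹ = kg·m·s⁻³·K⁻¹
  (3) J·s⁻¹·m⁻¹·K⁻¹ = N·m·s⁻¹·m⁻¹·K⁻¹ = kg·m·s⁻³·K⁻¹
  (4) kg·m·s⁻³·K⁻¹
  (5) [m²·s⁻²·K⁻¹] · [kg·m⁻¹·s⁻¹] = kg·m·s⁻³·K⁻¹
  (6) W·m⁻²·K⁻¹ = J·s⁻¹·m⁻²·K⁻¹ = kg·s⁻³·K⁻¹
All reduce to kg·m·s⁻³·K⁻¹ except (6), which is kg·s⁻³·K⁻¹.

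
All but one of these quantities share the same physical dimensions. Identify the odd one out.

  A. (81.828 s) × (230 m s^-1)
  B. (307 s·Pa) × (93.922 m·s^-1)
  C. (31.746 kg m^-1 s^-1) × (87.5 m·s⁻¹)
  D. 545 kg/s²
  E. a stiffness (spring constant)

Reduce each to base SI dimensions:
  A. [s] · [m·s⁻¹] = m
  B. [kg·m⁻¹·s⁻¹] · [m·s⁻¹] = kg·s⁻²
  C. [kg·m⁻¹·s⁻¹] · [m·s⁻¹] = kg·s⁻²
  D. kg·s⁻²
  E. [stiffness (spring constant)] = kg·s⁻²
All reduce to kg·s⁻² except A., which is m.

A.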